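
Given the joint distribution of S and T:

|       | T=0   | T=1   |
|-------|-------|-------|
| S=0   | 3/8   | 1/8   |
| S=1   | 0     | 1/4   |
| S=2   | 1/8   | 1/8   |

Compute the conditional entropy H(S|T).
Marginal P(T) (column sums):
  P(T=0) = 3/8 + 0 + 1/8 = 1/2
  P(T=1) = 1/8 + 1/4 + 1/8 = 1/2

H(S|T) = -Σ P(S,T)·log₂ P(S|T), where P(S|T) = P(S,T) / P(T)
  (cells with P(S,T) = 0 contribute 0)
  (S=0,T=0): P(S|T) = (3/8)/(1/2) = 3/4;  -(3/8)·log₂(3/4) = 0.1556
  (S=0,T=1): P(S|T) = (1/8)/(1/2) = 1/4;  -(1/8)·log₂(1/4) = 0.2500
  (S=1,T=1): P(S|T) = (1/4)/(1/2) = 1/2;  -(1/4)·log₂(1/2) = 0.2500
  (S=2,T=0): P(S|T) = (1/8)/(1/2) = 1/4;  -(1/8)·log₂(1/4) = 0.2500
  (S=2,T=1): P(S|T) = (1/8)/(1/2) = 1/4;  -(1/8)·log₂(1/4) = 0.2500
H(S|T) = 0.1556 + 0.2500 + 0.2500 + 0.2500 + 0.2500
  = 1.1556 bits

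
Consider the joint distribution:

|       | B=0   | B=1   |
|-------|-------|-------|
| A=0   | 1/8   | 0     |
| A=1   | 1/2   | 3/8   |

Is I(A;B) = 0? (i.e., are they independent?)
Marginal P(A) (row sums):
  P(A=0) = 1/8 + 0 = 1/8
  P(A=1) = 1/2 + 3/8 = 7/8
Marginal P(B) (column sums):
  P(B=0) = 1/8 + 1/2 = 5/8
  P(B=1) = 0 + 3/8 = 3/8

A and B are independent iff P(A=i,B=j) = P(A=i)·P(B=j) for every cell.
  P(A=0)·P(B=0) = 1/8 × 5/8 = 5/64, but P(A=0,B=0) = 1/8 ✗

No, A and B are not independent. Quantitatively, I(A;B) > 0:

H(A) = -[(1/8)·log₂(1/8) + (7/8)·log₂(7/8)]
  = 0.3750 + 0.1686
  = 0.5436 bits
H(B) = -[(5/8)·log₂(5/8) + (3/8)·log₂(3/8)]
  = 0.4238 + 0.5306
  = 0.9544 bits
H(A,B) = -[(1/8)·log₂(1/8) + (1/2)·log₂(1/2) + (3/8)·log₂(3/8)]
  = 0.3750 + 0.5000 + 0.5306
  = 1.4056 bits
I(A;B) = H(A) + H(B) - H(A,B) = 0.5436 + 0.9544 - 1.4056 = 0.0924 bits > 0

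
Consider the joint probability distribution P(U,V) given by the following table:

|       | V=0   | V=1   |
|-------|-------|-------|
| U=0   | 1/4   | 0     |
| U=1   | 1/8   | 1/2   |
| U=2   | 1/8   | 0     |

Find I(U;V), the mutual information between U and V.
Marginal P(U) (row sums):
  P(U=0) = 1/4 + 0 = 1/4
  P(U=1) = 1/8 + 1/2 = 5/8
  P(U=2) = 1/8 + 0 = 1/8
Marginal P(V) (column sums):
  P(V=0) = 1/4 + 1/8 + 1/8 = 1/2
  P(V=1) = 0 + 1/2 + 0 = 1/2

H(U) = -[(1/4)·log₂(1/4) + (5/8)·log₂(5/8) + (1/8)·log₂(1/8)]
  = 0.5000 + 0.4238 + 0.3750
  = 1.2988 bits
H(V) = -[(1/2)·log₂(1/2) + (1/2)·log₂(1/2)]
  = 0.5000 + 0.5000
  = 1.0000 bits
H(U,V) = -[(1/4)·log₂(1/4) + (1/8)·log₂(1/8) + (1/2)·log₂(1/2) + (1/8)·log₂(1/8)]
  = 0.5000 + 0.3750 + 0.5000 + 0.3750
  = 1.7500 bits

I(U;V) = H(U) + H(V) - H(U,V)
  = 1.2988 + 1.0000 - 1.7500
  = 0.5488 bits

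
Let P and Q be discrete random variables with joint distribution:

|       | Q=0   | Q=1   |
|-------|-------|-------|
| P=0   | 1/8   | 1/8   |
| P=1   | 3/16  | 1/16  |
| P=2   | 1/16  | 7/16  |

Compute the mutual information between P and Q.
Marginal P(P) (row sums):
  P(P=0) = 1/8 + 1/8 = 1/4
  P(P=1) = 3/16 + 1/16 = 1/4
  P(P=2) = 1/16 + 7/16 = 1/2
Marginal P(Q) (column sums):
  P(Q=0) = 1/8 + 3/16 + 1/16 = 3/8
  P(Q=1) = 1/8 + 1/16 + 7/16 = 5/8

H(P) = -[(1/4)·log₂(1/4) + (1/4)·log₂(1/4) + (1/2)·log₂(1/2)]
  = 0.5000 + 0.5000 + 0.5000
  = 1.5000 bits
H(Q) = -[(3/8)·log₂(3/8) + (5/8)·log₂(5/8)]
  = 0.5306 + 0.4238
  = 0.9544 bits
H(P,Q) = -[(1/8)·log₂(1/8) + (1/8)·log₂(1/8) + (3/16)·log₂(3/16) + (1/16)·log₂(1/16) + (1/16)·log₂(1/16) + (7/16)·log₂(7/16)]
  = 0.3750 + 0.3750 + 0.4528 + 0.2500 + 0.2500 + 0.5218
  = 2.2246 bits

I(P;Q) = H(P) + H(Q) - H(P,Q)
  = 1.5000 + 0.9544 - 2.2246
  = 0.2298 bits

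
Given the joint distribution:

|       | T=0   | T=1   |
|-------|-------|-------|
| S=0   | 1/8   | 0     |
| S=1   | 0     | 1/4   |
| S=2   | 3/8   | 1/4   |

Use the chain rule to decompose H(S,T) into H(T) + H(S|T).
By the chain rule: H(S,T) = H(T) + H(S|T)

Marginal P(T) (column sums):
  P(T=0) = 1/8 + 0 + 3/8 = 1/2
  P(T=1) = 0 + 1/4 + 1/4 = 1/2
H(T) = -[(1/2)·log₂(1/2) + (1/2)·log₂(1/2)]
  = 0.5000 + 0.5000
  = 1.0000 bits
H(S|T) = -Σ P(S,T)·log₂ P(S|T), where P(S|T) = P(S,T) / P(T)
  (cells with P(S,T) = 0 contribute 0)
  (S=0,T=0): P(S|T) = (1/8)/(1/2) = 1/4;  -(1/8)·log₂(1/4) = 0.2500
  (S=1,T=1): P(S|T) = (1/4)/(1/2) = 1/2;  -(1/4)·log₂(1/2) = 0.2500
  (S=2,T=0): P(S|T) = (3/8)/(1/2) = 3/4;  -(3/8)·log₂(3/4) = 0.1556
  (S=2,T=1): P(S|T) = (1/4)/(1/2) = 1/2;  -(1/4)·log₂(1/2) = 0.2500
H(S|T) = 0.2500 + 0.2500 + 0.1556 + 0.2500
  = 0.9056 bits

H(S,T) = H(T) + H(S|T) = 1.0000 + 0.9056 = 1.9056 bits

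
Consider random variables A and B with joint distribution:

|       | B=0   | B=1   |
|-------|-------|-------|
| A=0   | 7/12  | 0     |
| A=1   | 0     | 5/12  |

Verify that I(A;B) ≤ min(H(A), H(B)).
Marginal P(A) (row sums):
  P(A=0) = 7/12 + 0 = 7/12
  P(A=1) = 0 + 5/12 = 5/12
Marginal P(B) (column sums):
  P(B=0) = 7/12 + 0 = 7/12
  P(B=1) = 0 + 5/12 = 5/12

H(A) = -[(7/12)·log₂(7/12) + (5/12)·log₂(5/12)]
  = 0.4536 + 0.5263
  = 0.9799 bits
H(B) = -[(7/12)·log₂(7/12) + (5/12)·log₂(5/12)]
  = 0.4536 + 0.5263
  = 0.9799 bits
H(A,B) = -[(7/12)·log₂(7/12) + (5/12)·log₂(5/12)]
  = 0.4536 + 0.5263
  = 0.9799 bits

I(A;B) = H(A) + H(B) - H(A,B)
  = 0.9799 + 0.9799 - 0.9799
  = 0.9799 bits

min(H(A), H(B)) = min(0.9799, 0.9799) = 0.9799 bits
Since 0.9799 ≤ 0.9799, the bound is satisfied ✓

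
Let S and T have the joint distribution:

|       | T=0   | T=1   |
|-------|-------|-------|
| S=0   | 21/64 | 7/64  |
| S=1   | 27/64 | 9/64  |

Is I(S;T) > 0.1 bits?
Marginal P(S) (row sums):
  P(S=0) = 21/64 + 7/64 = 7/16
  P(S=1) = 27/64 + 9/64 = 9/16
Marginal P(T) (column sums):
  P(T=0) = 21/64 + 27/64 = 3/4
  P(T=1) = 7/64 + 9/64 = 1/4

H(S) = -[(7/16)·log₂(7/16) + (9/16)·log₂(9/16)]
  = 0.5218 + 0.4669
  = 0.9887 bits
H(T) = -[(3/4)·log₂(3/4) + (1/4)·log₂(1/4)]
  = 0.3113 + 0.5000
  = 0.8113 bits
H(S,T) = -[(21/64)·log₂(21/64) + (7/64)·log₂(7/64) + (27/64)·log₂(27/64) + (9/64)·log₂(9/64)]
  = 0.5275 + 0.3492 + 0.5253 + 0.3980
  = 1.8000 bits

I(S;T) = H(S) + H(T) - H(S,T)
  = 0.9887 + 0.8113 - 1.8000
  = 0.0000 bits

No. I(S;T) = 0.0000 bits, which is ≤ 0.1 bits.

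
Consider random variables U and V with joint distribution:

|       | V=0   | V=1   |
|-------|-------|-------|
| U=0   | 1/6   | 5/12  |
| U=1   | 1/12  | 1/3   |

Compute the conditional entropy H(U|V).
Marginal P(V) (column sums):
  P(V=0) = 1/6 + 1/12 = 1/4
  P(V=1) = 5/12 + 1/3 = 3/4

H(U|V) = -Σ P(U,V)·log₂ P(U|V), where P(U|V) = P(U,V) / P(V)
  (U=0,V=0): P(U|V) = (1/6)/(1/4) = 2/3;  -(1/6)·log₂(2/3) = 0.0975
  (U=0,V=1): P(U|V) = (5/12)/(3/4) = 5/9;  -(5/12)·log₂(5/9) = 0.3533
  (U=1,V=0): P(U|V) = (1/12)/(1/4) = 1/3;  -(1/12)·log₂(1/3) = 0.1321
  (U=1,V=1): P(U|V) = (1/3)/(3/4) = 4/9;  -(1/3)·log₂(4/9) = 0.3900
H(U|V) = 0.0975 + 0.3533 + 0.1321 + 0.3900
  = 0.9729 bits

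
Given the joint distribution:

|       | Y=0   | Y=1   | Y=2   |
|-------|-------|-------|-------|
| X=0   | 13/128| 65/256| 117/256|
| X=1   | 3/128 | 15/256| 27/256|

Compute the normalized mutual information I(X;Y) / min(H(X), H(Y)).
Marginal P(X) (row sums):
  P(X=0) = 13/128 + 65/256 + 117/256 = 13/16
  P(X=1) = 3/128 + 15/256 + 27/256 = 3/16
Marginal P(Y) (column sums):
  P(Y=0) = 13/128 + 3/128 = 1/8
  P(Y=1) = 65/256 + 15/256 = 5/16
  P(Y=2) = 117/256 + 27/256 = 9/16

H(X) = -[(13/16)·log₂(13/16) + (3/16)·log₂(3/16)]
  = 0.2434 + 0.4528
  = 0.6962 bits
H(Y) = -[(1/8)·log₂(1/8) + (5/16)·log₂(5/16) + (9/16)·log₂(9/16)]
  = 0.3750 + 0.5244 + 0.4669
  = 1.3663 bits
H(X,Y) = -[(13/128)·log₂(13/128) + (65/256)·log₂(65/256) + (117/256)·log₂(117/256) + (3/128)·log₂(3/128) + (15/256)·log₂(15/256) + (27/256)·log₂(27/256)]
  = 0.3351 + 0.5021 + 0.5163 + 0.1269 + 0.2398 + 0.3423
  = 2.0625 bits

I(X;Y) = H(X) + H(Y) - H(X,Y)
  = 0.6962 + 1.3663 - 2.0625
  = 0.0000 bits

min(H(X), H(Y)) = min(0.6962, 1.3663) = 0.6962 bits
Normalized MI = 0.0000 / 0.6962 = 0.0000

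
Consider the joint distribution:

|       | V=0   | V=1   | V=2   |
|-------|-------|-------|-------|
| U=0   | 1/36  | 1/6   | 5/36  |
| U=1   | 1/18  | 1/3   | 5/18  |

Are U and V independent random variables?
Marginal P(U) (row sums):
  P(U=0) = 1/36 + 1/6 + 5/36 = 1/3
  P(U=1) = 1/18 + 1/3 + 5/18 = 2/3
Marginal P(V) (column sums):
  P(V=0) = 1/36 + 1/18 = 1/12
  P(V=1) = 1/6 + 1/3 = 1/2
  P(V=2) = 5/36 + 5/18 = 5/12

U and V are independent iff P(U=i,V=j) = P(U=i)·P(V=j) for every cell.
  P(U=0)·P(V=0) = 1/3 × 1/12 = 1/36 = P(U=0,V=0) ✓
  P(U=0)·P(V=1) = 1/3 × 1/2 = 1/6 = P(U=0,V=1) ✓
  P(U=0)·P(V=2) = 1/3 × 5/12 = 5/36 = P(U=0,V=2) ✓
  P(U=1)·P(V=0) = 2/3 × 1/12 = 1/18 = P(U=1,V=0) ✓
  P(U=1)·P(V=1) = 2/3 × 1/2 = 1/3 = P(U=1,V=1) ✓
  P(U=1)·P(V=2) = 2/3 × 5/12 = 5/18 = P(U=1,V=2) ✓

Yes, U and V are independent: every cell factors, so I(U;V) = 0 bits.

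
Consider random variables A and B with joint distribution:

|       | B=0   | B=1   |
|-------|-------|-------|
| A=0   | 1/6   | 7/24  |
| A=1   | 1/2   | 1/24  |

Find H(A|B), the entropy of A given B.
Marginal P(B) (column sums):
  P(B=0) = 1/6 + 1/2 = 2/3
  P(B=1) = 7/24 + 1/24 = 1/3

H(A|B) = -Σ P(A,B)·log₂ P(A|B), where P(A|B) = P(A,B) / P(B)
  (A=0,B=0): P(A|B) = (1/6)/(2/3) = 1/4;  -(1/6)·log₂(1/4) = 0.3333
  (A=0,B=1): P(A|B) = (7/24)/(1/3) = 7/8;  -(7/24)·log₂(7/8) = 0.0562
  (A=1,B=0): P(A|B) = (1/2)/(2/3) = 3/4;  -(1/2)·log₂(3/4) = 0.2075
  (A=1,B=1): P(A|B) = (1/24)/(1/3) = 1/8;  -(1/24)·log₂(1/8) = 0.1250
H(A|B) = 0.3333 + 0.0562 + 0.2075 + 0.1250
  = 0.7220 bits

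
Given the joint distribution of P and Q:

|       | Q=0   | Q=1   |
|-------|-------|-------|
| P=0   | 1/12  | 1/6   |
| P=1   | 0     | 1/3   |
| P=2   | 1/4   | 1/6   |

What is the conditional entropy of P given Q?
Marginal P(Q) (column sums):
  P(Q=0) = 1/12 + 0 + 1/4 = 1/3
  P(Q=1) = 1/6 + 1/3 + 1/6 = 2/3

H(P|Q) = -Σ P(P,Q)·log₂ P(P|Q), where P(P|Q) = P(P,Q) / P(Q)
  (cells with P(P,Q) = 0 contribute 0)
  (P=0,Q=0): P(P|Q) = (1/12)/(1/3) = 1/4;  -(1/12)·log₂(1/4) = 0.1667
  (P=0,Q=1): P(P|Q) = (1/6)/(2/3) = 1/4;  -(1/6)·log₂(1/4) = 0.3333
  (P=1,Q=1): P(P|Q) = (1/3)/(2/3) = 1/2;  -(1/3)·log₂(1/2) = 0.3333
  (P=2,Q=0): P(P|Q) = (1/4)/(1/3) = 3/4;  -(1/4)·log₂(3/4) = 0.1038
  (P=2,Q=1): P(P|Q) = (1/6)/(2/3) = 1/4;  -(1/6)·log₂(1/4) = 0.3333
H(P|Q) = 0.1667 + 0.3333 + 0.3333 + 0.1038 + 0.3333
  = 1.2704 bits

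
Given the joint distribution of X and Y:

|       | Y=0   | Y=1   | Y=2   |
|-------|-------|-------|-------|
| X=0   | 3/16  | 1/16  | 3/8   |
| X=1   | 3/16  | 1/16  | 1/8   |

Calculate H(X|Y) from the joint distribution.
Marginal P(Y) (column sums):
  P(Y=0) = 3/16 + 3/16 = 3/8
  P(Y=1) = 1/16 + 1/16 = 1/8
  P(Y=2) = 3/8 + 1/8 = 1/2

H(X|Y) = -Σ P(X,Y)·log₂ P(X|Y), where P(X|Y) = P(X,Y) / P(Y)
  (X=0,Y=0): P(X|Y) = (3/16)/(3/8) = 1/2;  -(3/16)·log₂(1/2) = 0.1875
  (X=0,Y=1): P(X|Y) = (1/16)/(1/8) = 1/2;  -(1/16)·log₂(1/2) = 0.0625
  (X=0,Y=2): P(X|Y) = (3/8)/(1/2) = 3/4;  -(3/8)·log₂(3/4) = 0.1556
  (X=1,Y=0): P(X|Y) = (3/16)/(3/8) = 1/2;  -(3/16)·log₂(1/2) = 0.1875
  (X=1,Y=1): P(X|Y) = (1/16)/(1/8) = 1/2;  -(1/16)·log₂(1/2) = 0.0625
  (X=1,Y=2): P(X|Y) = (1/8)/(1/2) = 1/4;  -(1/8)·log₂(1/4) = 0.2500
H(X|Y) = 0.1875 + 0.0625 + 0.1556 + 0.1875 + 0.0625 + 0.2500
  = 0.9056 bits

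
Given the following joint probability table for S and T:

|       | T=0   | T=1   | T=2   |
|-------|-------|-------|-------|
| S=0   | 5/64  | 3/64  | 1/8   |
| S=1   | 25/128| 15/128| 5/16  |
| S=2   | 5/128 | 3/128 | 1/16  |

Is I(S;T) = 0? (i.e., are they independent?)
Marginal P(S) (row sums):
  P(S=0) = 5/64 + 3/64 + 1/8 = 1/4
  P(S=1) = 25/128 + 15/128 + 5/16 = 5/8
  P(S=2) = 5/128 + 3/128 + 1/16 = 1/8
Marginal P(T) (column sums):
  P(T=0) = 5/64 + 25/128 + 5/128 = 5/16
  P(T=1) = 3/64 + 15/128 + 3/128 = 3/16
  P(T=2) = 1/8 + 5/16 + 1/16 = 1/2

S and T are independent iff P(S=i,T=j) = P(S=i)·P(T=j) for every cell.
  P(S=0)·P(T=0) = 1/4 × 5/16 = 5/64 = P(S=0,T=0) ✓
  P(S=0)·P(T=1) = 1/4 × 3/16 = 3/64 = P(S=0,T=1) ✓
  P(S=0)·P(T=2) = 1/4 × 1/2 = 1/8 = P(S=0,T=2) ✓
  P(S=1)·P(T=0) = 5/8 × 5/16 = 25/128 = P(S=1,T=0) ✓
  P(S=1)·P(T=1) = 5/8 × 3/16 = 15/128 = P(S=1,T=1) ✓
  P(S=1)·P(T=2) = 5/8 × 1/2 = 5/16 = P(S=1,T=2) ✓
  P(S=2)·P(T=0) = 1/8 × 5/16 = 5/128 = P(S=2,T=0) ✓
  P(S=2)·P(T=1) = 1/8 × 3/16 = 3/128 = P(S=2,T=1) ✓
  P(S=2)·P(T=2) = 1/8 × 1/2 = 1/16 = P(S=2,T=2) ✓

Yes, S and T are independent: every cell factors, so I(S;T) = 0 bits.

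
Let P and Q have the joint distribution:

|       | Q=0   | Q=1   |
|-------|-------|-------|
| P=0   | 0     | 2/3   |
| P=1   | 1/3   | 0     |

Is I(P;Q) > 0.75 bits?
Marginal P(P) (row sums):
  P(P=0) = 0 + 2/3 = 2/3
  P(P=1) = 1/3 + 0 = 1/3
Marginal P(Q) (column sums):
  P(Q=0) = 0 + 1/3 = 1/3
  P(Q=1) = 2/3 + 0 = 2/3

H(P) = -[(2/3)·log₂(2/3) + (1/3)·log₂(1/3)]
  = 0.3900 + 0.5283
  = 0.9183 bits
H(Q) = -[(1/3)·log₂(1/3) + (2/3)·log₂(2/3)]
  = 0.5283 + 0.3900
  = 0.9183 bits
H(P,Q) = -[(2/3)·log₂(2/3) + (1/3)·log₂(1/3)]
  = 0.3900 + 0.5283
  = 0.9183 bits

I(P;Q) = H(P) + H(Q) - H(P,Q)
  = 0.9183 + 0.9183 - 0.9183
  = 0.9183 bits

Yes. I(P;Q) = 0.9183 bits, which is > 0.75 bits.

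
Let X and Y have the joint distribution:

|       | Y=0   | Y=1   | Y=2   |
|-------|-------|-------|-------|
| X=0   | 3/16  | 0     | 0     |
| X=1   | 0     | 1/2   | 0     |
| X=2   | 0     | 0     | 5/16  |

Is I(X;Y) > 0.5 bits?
Marginal P(X) (row sums):
  P(X=0) = 3/16 + 0 + 0 = 3/16
  P(X=1) = 0 + 1/2 + 0 = 1/2
  P(X=2) = 0 + 0 + 5/16 = 5/16
Marginal P(Y) (column sums):
  P(Y=0) = 3/16 + 0 + 0 = 3/16
  P(Y=1) = 0 + 1/2 + 0 = 1/2
  P(Y=2) = 0 + 0 + 5/16 = 5/16

H(X) = -[(3/16)·log₂(3/16) + (1/2)·log₂(1/2) + (5/16)·log₂(5/16)]
  = 0.4528 + 0.5000 + 0.5244
  = 1.4772 bits
H(Y) = -[(3/16)·log₂(3/16) + (1/2)·log₂(1/2) + (5/16)·log₂(5/16)]
  = 0.4528 + 0.5000 + 0.5244
  = 1.4772 bits
H(X,Y) = -[(3/16)·log₂(3/16) + (1/2)·log₂(1/2) + (5/16)·log₂(5/16)]
  = 0.4528 + 0.5000 + 0.5244
  = 1.4772 bits

I(X;Y) = H(X) + H(Y) - H(X,Y)
  = 1.4772 + 1.4772 - 1.4772
  = 1.4772 bits

Yes. I(X;Y) = 1.4772 bits, which is > 0.5 bits.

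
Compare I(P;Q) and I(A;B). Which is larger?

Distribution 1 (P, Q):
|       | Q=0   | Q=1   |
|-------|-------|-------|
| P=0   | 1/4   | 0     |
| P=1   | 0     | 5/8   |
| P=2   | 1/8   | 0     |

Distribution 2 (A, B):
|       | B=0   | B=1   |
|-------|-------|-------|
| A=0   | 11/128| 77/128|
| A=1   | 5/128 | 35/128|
Distribution 1 (P, Q):
Marginal P(P) (row sums):
  P(P=0) = 1/4 + 0 = 1/4
  P(P=1) = 0 + 5/8 = 5/8
  P(P=2) = 1/8 + 0 = 1/8
Marginal P(Q) (column sums):
  P(Q=0) = 1/4 + 0 + 1/8 = 3/8
  P(Q=1) = 0 + 5/8 + 0 = 5/8

H(P) = -[(1/4)·log₂(1/4) + (5/8)·log₂(5/8) + (1/8)·log₂(1/8)]
  = 0.5000 + 0.4238 + 0.3750
  = 1.2988 bits
H(Q) = -[(3/8)·log₂(3/8) + (5/8)·log₂(5/8)]
  = 0.5306 + 0.4238
  = 0.9544 bits
H(P,Q) = -[(1/4)·log₂(1/4) + (5/8)·log₂(5/8) + (1/8)·log₂(1/8)]
  = 0.5000 + 0.4238 + 0.3750
  = 1.2988 bits

I(P;Q) = H(P) + H(Q) - H(P,Q)
  = 1.2988 + 0.9544 - 1.2988
  = 0.9544 bits

Distribution 2 (A, B):
Marginal P(A) (row sums):
  P(A=0) = 11/128 + 77/128 = 11/16
  P(A=1) = 5/128 + 35/128 = 5/16
Marginal P(B) (column sums):
  P(B=0) = 11/128 + 5/128 = 1/8
  P(B=1) = 77/128 + 35/128 = 7/8

H(A) = -[(11/16)·log₂(11/16) + (5/16)·log₂(5/16)]
  = 0.3716 + 0.5244
  = 0.8960 bits
H(B) = -[(1/8)·log₂(1/8) + (7/8)·log₂(7/8)]
  = 0.3750 + 0.1686
  = 0.5436 bits
H(A,B) = -[(11/128)·log₂(11/128) + (77/128)·log₂(77/128) + (5/128)·log₂(5/128) + (35/128)·log₂(35/128)]
  = 0.3043 + 0.4411 + 0.1827 + 0.5115
  = 1.4396 bits

I(A;B) = H(A) + H(B) - H(A,B)
  = 0.8960 + 0.5436 - 1.4396
  = 0.0000 bits

I(P;Q) = 0.9544 bits > I(A;B) = 0.0000 bits, so (P, Q) has the higher mutual information (stronger dependence).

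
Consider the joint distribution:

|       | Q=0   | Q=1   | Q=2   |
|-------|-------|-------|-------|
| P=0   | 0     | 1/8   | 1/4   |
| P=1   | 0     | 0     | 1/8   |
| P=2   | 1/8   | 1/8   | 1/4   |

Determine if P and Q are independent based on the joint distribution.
Marginal P(P) (row sums):
  P(P=0) = 0 + 1/8 + 1/4 = 3/8
  P(P=1) = 0 + 0 + 1/8 = 1/8
  P(P=2) = 1/8 + 1/8 + 1/4 = 1/2
Marginal P(Q) (column sums):
  P(Q=0) = 0 + 0 + 1/8 = 1/8
  P(Q=1) = 1/8 + 0 + 1/8 = 1/4
  P(Q=2) = 1/4 + 1/8 + 1/4 = 5/8

P and Q are independent iff P(P=i,Q=j) = P(P=i)·P(Q=j) for every cell.
  P(P=0)·P(Q=0) = 3/8 × 1/8 = 3/64, but P(P=0,Q=0) = 0 ✗

No, P and Q are not independent. Quantitatively, I(P;Q) > 0:

H(P) = -[(3/8)·log₂(3/8) + (1/8)·log₂(1/8) + (1/2)·log₂(1/2)]
  = 0.5306 + 0.3750 + 0.5000
  = 1.4056 bits
H(Q) = -[(1/8)·log₂(1/8) + (1/4)·log₂(1/4) + (5/8)·log₂(5/8)]
  = 0.3750 + 0.5000 + 0.4238
  = 1.2988 bits
H(P,Q) = -[(1/8)·log₂(1/8) + (1/4)·log₂(1/4) + (1/8)·log₂(1/8) + (1/8)·log₂(1/8) + (1/8)·log₂(1/8) + (1/4)·log₂(1/4)]
  = 0.3750 + 0.5000 + 0.3750 + 0.3750 + 0.3750 + 0.5000
  = 2.5000 bits
I(P;Q) = H(P) + H(Q) - H(P,Q) = 1.4056 + 1.2988 - 2.5000 = 0.2044 bits > 0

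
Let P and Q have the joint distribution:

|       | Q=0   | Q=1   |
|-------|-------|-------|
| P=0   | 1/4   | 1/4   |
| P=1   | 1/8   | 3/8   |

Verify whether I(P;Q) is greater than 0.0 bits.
Marginal P(P) (row sums):
  P(P=0) = 1/4 + 1/4 = 1/2
  P(P=1) = 1/8 + 3/8 = 1/2
Marginal P(Q) (column sums):
  P(Q=0) = 1/4 + 1/8 = 3/8
  P(Q=1) = 1/4 + 3/8 = 5/8

H(P) = -[(1/2)·log₂(1/2) + (1/2)·log₂(1/2)]
  = 0.5000 + 0.5000
  = 1.0000 bits
H(Q) = -[(3/8)·log₂(3/8) + (5/8)·log₂(5/8)]
  = 0.5306 + 0.4238
  = 0.9544 bits
H(P,Q) = -[(1/4)·log₂(1/4) + (1/4)·log₂(1/4) + (1/8)·log₂(1/8) + (3/8)·log₂(3/8)]
  = 0.5000 + 0.5000 + 0.3750 + 0.5306
  = 1.9056 bits

I(P;Q) = H(P) + H(Q) - H(P,Q)
  = 1.0000 + 0.9544 - 1.9056
  = 0.0488 bits

Yes. I(P;Q) = 0.0488 bits, which is > 0.0 bits.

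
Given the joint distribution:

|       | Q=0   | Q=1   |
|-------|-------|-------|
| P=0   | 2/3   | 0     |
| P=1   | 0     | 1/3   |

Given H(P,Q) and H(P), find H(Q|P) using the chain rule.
From the chain rule: H(P,Q) = H(P) + H(Q|P)
Therefore: H(Q|P) = H(P,Q) - H(P)

H(P,Q) = -[(2/3)·log₂(2/3) + (1/3)·log₂(1/3)]
  = 0.3900 + 0.5283
  = 0.9183 bits
Marginal P(P) (row sums):
  P(P=0) = 2/3 + 0 = 2/3
  P(P=1) = 0 + 1/3 = 1/3
H(P) = -[(2/3)·log₂(2/3) + (1/3)·log₂(1/3)]
  = 0.3900 + 0.5283
  = 0.9183 bits

H(Q|P) = 0.9183 - 0.9183 = 0.0000 bits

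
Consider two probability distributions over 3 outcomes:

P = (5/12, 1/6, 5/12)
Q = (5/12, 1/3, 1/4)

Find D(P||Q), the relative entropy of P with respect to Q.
D(P||Q) = Σ P(i) log₂(P(i)/Q(i))
  i=0: (5/12) × log₂((5/12)/(5/12)) = (5/12) × log₂(1) = 0.0000
  i=1: (1/6) × log₂((1/6)/(1/3)) = (1/6) × log₂(1/2) = -0.1667
  i=2: (5/12) × log₂((5/12)/(1/4)) = (5/12) × log₂(5/3) = 0.3071
D(P||Q) = 0.0000 - 0.1667 + 0.3071
  = 0.1404 bits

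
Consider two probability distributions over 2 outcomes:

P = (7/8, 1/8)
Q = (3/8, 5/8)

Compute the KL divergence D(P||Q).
D(P||Q) = Σ P(i) log₂(P(i)/Q(i))
  i=0: (7/8) × log₂((7/8)/(3/8)) = (7/8) × log₂(7/3) = 1.0696
  i=1: (1/8) × log₂((1/8)/(5/8)) = (1/8) × log₂(1/5) = -0.2902
D(P||Q) = 1.0696 - 0.2902
  = 0.7794 bits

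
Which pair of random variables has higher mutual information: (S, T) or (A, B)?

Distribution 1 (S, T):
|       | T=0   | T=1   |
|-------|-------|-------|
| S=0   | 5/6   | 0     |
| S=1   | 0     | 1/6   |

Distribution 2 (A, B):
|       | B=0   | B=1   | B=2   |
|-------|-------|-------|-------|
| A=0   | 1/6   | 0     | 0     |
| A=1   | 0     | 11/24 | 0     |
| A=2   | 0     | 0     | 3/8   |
Distribution 1 (S, T):
Marginal P(S) (row sums):
  P(S=0) = 5/6 + 0 = 5/6
  P(S=1) = 0 + 1/6 = 1/6
Marginal P(T) (column sums):
  P(T=0) = 5/6 + 0 = 5/6
  P(T=1) = 0 + 1/6 = 1/6

H(S) = -[(5/6)·log₂(5/6) + (1/6)·log₂(1/6)]
  = 0.2192 + 0.4308
  = 0.6500 bits
H(T) = -[(5/6)·log₂(5/6) + (1/6)·log₂(1/6)]
  = 0.2192 + 0.4308
  = 0.6500 bits
H(S,T) = -[(5/6)·log₂(5/6) + (1/6)·log₂(1/6)]
  = 0.2192 + 0.4308
  = 0.6500 bits

I(S;T) = H(S) + H(T) - H(S,T)
  = 0.6500 + 0.6500 - 0.6500
  = 0.6500 bits

Distribution 2 (A, B):
Marginal P(A) (row sums):
  P(A=0) = 1/6 + 0 + 0 = 1/6
  P(A=1) = 0 + 11/24 + 0 = 11/24
  P(A=2) = 0 + 0 + 3/8 = 3/8
Marginal P(B) (column sums):
  P(B=0) = 1/6 + 0 + 0 = 1/6
  P(B=1) = 0 + 11/24 + 0 = 11/24
  P(B=2) = 0 + 0 + 3/8 = 3/8

H(A) = -[(1/6)·log₂(1/6) + (11/24)·log₂(11/24) + (3/8)·log₂(3/8)]
  = 0.4308 + 0.5159 + 0.5306
  = 1.4773 bits
H(B) = -[(1/6)·log₂(1/6) + (11/24)·log₂(11/24) + (3/8)·log₂(3/8)]
  = 0.4308 + 0.5159 + 0.5306
  = 1.4773 bits
H(A,B) = -[(1/6)·log₂(1/6) + (11/24)·log₂(11/24) + (3/8)·log₂(3/8)]
  = 0.4308 + 0.5159 + 0.5306
  = 1.4773 bits

I(A;B) = H(A) + H(B) - H(A,B)
  = 1.4773 + 1.4773 - 1.4773
  = 1.4773 bits

I(A;B) = 1.4773 bits > I(S;T) = 0.6500 bits, so (A, B) has the higher mutual information (stronger dependence).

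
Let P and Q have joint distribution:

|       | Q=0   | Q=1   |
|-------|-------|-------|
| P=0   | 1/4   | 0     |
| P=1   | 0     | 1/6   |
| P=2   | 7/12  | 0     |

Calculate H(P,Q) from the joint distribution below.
H(P,Q) = -Σ P(P,Q) log₂ P(P,Q), summed over the non-zero cells:
H(P,Q) = -[(1/4)·log₂(1/4) + (1/6)·log₂(1/6) + (7/12)·log₂(7/12)]
  = 0.5000 + 0.4308 + 0.4536
  = 1.3844 bits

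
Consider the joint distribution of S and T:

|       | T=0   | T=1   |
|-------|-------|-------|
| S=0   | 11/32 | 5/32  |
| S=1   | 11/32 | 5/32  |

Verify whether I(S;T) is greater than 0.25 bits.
Marginal P(S) (row sums):
  P(S=0) = 11/32 + 5/32 = 1/2
  P(S=1) = 11/32 + 5/32 = 1/2
Marginal P(T) (column sums):
  P(T=0) = 11/32 + 11/32 = 11/16
  P(T=1) = 5/32 + 5/32 = 5/16

H(S) = -[(1/2)·log₂(1/2) + (1/2)·log₂(1/2)]
  = 0.5000 + 0.5000
  = 1.0000 bits
H(T) = -[(11/16)·log₂(11/16) + (5/16)·log₂(5/16)]
  = 0.3716 + 0.5244
  = 0.8960 bits
H(S,T) = -[(11/32)·log₂(11/32) + (5/32)·log₂(5/32) + (11/32)·log₂(11/32) + (5/32)·log₂(5/32)]
  = 0.5296 + 0.4184 + 0.5296 + 0.4184
  = 1.8960 bits

I(S;T) = H(S) + H(T) - H(S,T)
  = 1.0000 + 0.8960 - 1.8960
  = 0.0000 bits

No. I(S;T) = 0.0000 bits, which is ≤ 0.25 bits.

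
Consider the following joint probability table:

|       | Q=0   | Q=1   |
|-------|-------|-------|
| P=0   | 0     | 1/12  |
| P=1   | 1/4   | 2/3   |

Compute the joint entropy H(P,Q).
H(P,Q) = -Σ P(P,Q) log₂ P(P,Q), summed over the non-zero cells:
H(P,Q) = -[(1/12)·log₂(1/12) + (1/4)·log₂(1/4) + (2/3)·log₂(2/3)]
  = 0.2987 + 0.5000 + 0.3900
  = 1.1887 bits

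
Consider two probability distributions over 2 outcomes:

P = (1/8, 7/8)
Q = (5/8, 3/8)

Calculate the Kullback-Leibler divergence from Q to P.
D(P||Q) = Σ P(i) log₂(P(i)/Q(i))
  i=0: (1/8) × log₂((1/8)/(5/8)) = (1/8) × log₂(1/5) = -0.2902
  i=1: (7/8) × log₂((7/8)/(3/8)) = (7/8) × log₂(7/3) = 1.0696
D(P||Q) = -0.2902 + 1.0696
  = 0.7794 bits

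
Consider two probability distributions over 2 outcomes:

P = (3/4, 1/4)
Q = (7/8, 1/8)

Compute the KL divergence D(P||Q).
D(P||Q) = Σ P(i) log₂(P(i)/Q(i))
  i=0: (3/4) × log₂((3/4)/(7/8)) = (3/4) × log₂(6/7) = -0.1668
  i=1: (1/4) × log₂((1/4)/(1/8)) = (1/4) × log₂(2) = 0.2500
D(P||Q) = -0.1668 + 0.2500
  = 0.0832 bits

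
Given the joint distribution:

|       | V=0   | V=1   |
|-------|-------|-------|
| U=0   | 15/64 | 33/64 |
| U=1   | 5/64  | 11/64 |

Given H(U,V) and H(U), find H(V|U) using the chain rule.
From the chain rule: H(U,V) = H(U) + H(V|U)
Therefore: H(V|U) = H(U,V) - H(U)

H(U,V) = -[(15/64)·log₂(15/64) + (33/64)·log₂(33/64) + (5/64)·log₂(5/64) + (11/64)·log₂(11/64)]
  = 0.4906 + 0.4927 + 0.2873 + 0.4367
  = 1.7073 bits
Marginal P(U) (row sums):
  P(U=0) = 15/64 + 33/64 = 3/4
  P(U=1) = 5/64 + 11/64 = 1/4
H(U) = -[(3/4)·log₂(3/4) + (1/4)·log₂(1/4)]
  = 0.3113 + 0.5000
  = 0.8113 bits

H(V|U) = 1.7073 - 0.8113 = 0.8960 bits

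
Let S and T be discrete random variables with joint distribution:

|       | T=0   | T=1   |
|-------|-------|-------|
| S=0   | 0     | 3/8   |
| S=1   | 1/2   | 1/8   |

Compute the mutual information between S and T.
Marginal P(S) (row sums):
  P(S=0) = 0 + 3/8 = 3/8
  P(S=1) = 1/2 + 1/8 = 5/8
Marginal P(T) (column sums):
  P(T=0) = 0 + 1/2 = 1/2
  P(T=1) = 3/8 + 1/8 = 1/2

H(S) = -[(3/8)·log₂(3/8) + (5/8)·log₂(5/8)]
  = 0.5306 + 0.4238
  = 0.9544 bits
H(T) = -[(1/2)·log₂(1/2) + (1/2)·log₂(1/2)]
  = 0.5000 + 0.5000
  = 1.0000 bits
H(S,T) = -[(3/8)·log₂(3/8) + (1/2)·log₂(1/2) + (1/8)·log₂(1/8)]
  = 0.5306 + 0.5000 + 0.3750
  = 1.4056 bits

I(S;T) = H(S) + H(T) - H(S,T)
  = 0.9544 + 1.0000 - 1.4056
  = 0.5488 bits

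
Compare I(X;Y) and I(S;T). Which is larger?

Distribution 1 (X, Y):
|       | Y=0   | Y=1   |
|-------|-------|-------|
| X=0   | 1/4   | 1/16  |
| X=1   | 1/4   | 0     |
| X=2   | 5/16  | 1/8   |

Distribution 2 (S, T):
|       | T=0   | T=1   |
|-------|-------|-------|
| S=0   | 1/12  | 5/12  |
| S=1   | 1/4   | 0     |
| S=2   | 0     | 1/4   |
Distribution 1 (X, Y):
Marginal P(X) (row sums):
  P(X=0) = 1/4 + 1/16 = 5/16
  P(X=1) = 1/4 + 0 = 1/4
  P(X=2) = 5/16 + 1/8 = 7/16
Marginal P(Y) (column sums):
  P(Y=0) = 1/4 + 1/4 + 5/16 = 13/16
  P(Y=1) = 1/16 + 0 + 1/8 = 3/16

H(X) = -[(5/16)·log₂(5/16) + (1/4)·log₂(1/4) + (7/16)·log₂(7/16)]
  = 0.5244 + 0.5000 + 0.5218
  = 1.5462 bits
H(Y) = -[(13/16)·log₂(13/16) + (3/16)·log₂(3/16)]
  = 0.2434 + 0.4528
  = 0.6962 bits
H(X,Y) = -[(1/4)·log₂(1/4) + (1/16)·log₂(1/16) + (1/4)·log₂(1/4) + (5/16)·log₂(5/16) + (1/8)·log₂(1/8)]
  = 0.5000 + 0.2500 + 0.5000 + 0.5244 + 0.3750
  = 2.1494 bits

I(X;Y) = H(X) + H(Y) - H(X,Y)
  = 1.5462 + 0.6962 - 2.1494
  = 0.0930 bits

Distribution 2 (S, T):
Marginal P(S) (row sums):
  P(S=0) = 1/12 + 5/12 = 1/2
  P(S=1) = 1/4 + 0 = 1/4
  P(S=2) = 0 + 1/4 = 1/4
Marginal P(T) (column sums):
  P(T=0) = 1/12 + 1/4 + 0 = 1/3
  P(T=1) = 5/12 + 0 + 1/4 = 2/3

H(S) = -[(1/2)·log₂(1/2) + (1/4)·log₂(1/4) + (1/4)·log₂(1/4)]
  = 0.5000 + 0.5000 + 0.5000
  = 1.5000 bits
H(T) = -[(1/3)·log₂(1/3) + (2/3)·log₂(2/3)]
  = 0.5283 + 0.3900
  = 0.9183 bits
H(S,T) = -[(1/12)·log₂(1/12) + (5/12)·log₂(5/12) + (1/4)·log₂(1/4) + (1/4)·log₂(1/4)]
  = 0.2987 + 0.5263 + 0.5000 + 0.5000
  = 1.8250 bits

I(S;T) = H(S) + H(T) - H(S,T)
  = 1.5000 + 0.9183 - 1.8250
  = 0.5933 bits

I(S;T) = 0.5933 bits > I(X;Y) = 0.0930 bits, so (S, T) has the higher mutual information (stronger dependence).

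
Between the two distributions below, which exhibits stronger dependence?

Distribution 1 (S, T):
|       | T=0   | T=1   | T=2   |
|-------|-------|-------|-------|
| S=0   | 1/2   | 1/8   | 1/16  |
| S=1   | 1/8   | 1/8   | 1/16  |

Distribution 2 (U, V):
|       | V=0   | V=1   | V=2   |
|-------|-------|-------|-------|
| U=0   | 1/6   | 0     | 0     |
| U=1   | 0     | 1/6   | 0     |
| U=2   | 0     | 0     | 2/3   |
Distribution 1 (S, T):
Marginal P(S) (row sums):
  P(S=0) = 1/2 + 1/8 + 1/16 = 11/16
  P(S=1) = 1/8 + 1/8 + 1/16 = 5/16
Marginal P(T) (column sums):
  P(T=0) = 1/2 + 1/8 = 5/8
  P(T=1) = 1/8 + 1/8 = 1/4
  P(T=2) = 1/16 + 1/16 = 1/8

H(S) = -[(11/16)·log₂(11/16) + (5/16)·log₂(5/16)]
  = 0.3716 + 0.5244
  = 0.8960 bits
H(T) = -[(5/8)·log₂(5/8) + (1/4)·log₂(1/4) + (1/8)·log₂(1/8)]
  = 0.4238 + 0.5000 + 0.3750
  = 1.2988 bits
H(S,T) = -[(1/2)·log₂(1/2) + (1/8)·log₂(1/8) + (1/16)·log₂(1/16) + (1/8)·log₂(1/8) + (1/8)·log₂(1/8) + (1/16)·log₂(1/16)]
  = 0.5000 + 0.3750 + 0.2500 + 0.3750 + 0.3750 + 0.2500
  = 2.1250 bits

I(S;T) = H(S) + H(T) - H(S,T)
  = 0.8960 + 1.2988 - 2.1250
  = 0.0698 bits

Distribution 2 (U, V):
Marginal P(U) (row sums):
  P(U=0) = 1/6 + 0 + 0 = 1/6
  P(U=1) = 0 + 1/6 + 0 = 1/6
  P(U=2) = 0 + 0 + 2/3 = 2/3
Marginal P(V) (column sums):
  P(V=0) = 1/6 + 0 + 0 = 1/6
  P(V=1) = 0 + 1/6 + 0 = 1/6
  P(V=2) = 0 + 0 + 2/3 = 2/3

H(U) = -[(1/6)·log₂(1/6) + (1/6)·log₂(1/6) + (2/3)·log₂(2/3)]
  = 0.4308 + 0.4308 + 0.3900
  = 1.2516 bits
H(V) = -[(1/6)·log₂(1/6) + (1/6)·log₂(1/6) + (2/3)·log₂(2/3)]
  = 0.4308 + 0.4308 + 0.3900
  = 1.2516 bits
H(U,V) = -[(1/6)·log₂(1/6) + (1/6)·log₂(1/6) + (2/3)·log₂(2/3)]
  = 0.4308 + 0.4308 + 0.3900
  = 1.2516 bits

I(U;V) = H(U) + H(V) - H(U,V)
  = 1.2516 + 1.2516 - 1.2516
  = 1.2516 bits

I(U;V) = 1.2516 bits > I(S;T) = 0.0698 bits, so (U, V) has the higher mutual information (stronger dependence).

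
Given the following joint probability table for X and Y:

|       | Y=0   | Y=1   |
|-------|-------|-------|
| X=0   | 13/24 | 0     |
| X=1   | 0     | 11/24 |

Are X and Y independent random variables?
Marginal P(X) (row sums):
  P(X=0) = 13/24 + 0 = 13/24
  P(X=1) = 0 + 11/24 = 11/24
Marginal P(Y) (column sums):
  P(Y=0) = 13/24 + 0 = 13/24
  P(Y=1) = 0 + 11/24 = 11/24

X and Y are independent iff P(X=i,Y=j) = P(X=i)·P(Y=j) for every cell.
  P(X=0)·P(Y=0) = 13/24 × 13/24 = 169/576, but P(X=0,Y=0) = 13/24 ✗

No, X and Y are not independent. Quantitatively, I(X;Y) > 0:

H(X) = -[(13/24)·log₂(13/24) + (11/24)·log₂(11/24)]
  = 0.4791 + 0.5159
  = 0.9950 bits
H(Y) = -[(13/24)·log₂(13/24) + (11/24)·log₂(11/24)]
  = 0.4791 + 0.5159
  = 0.9950 bits
H(X,Y) = -[(13/24)·log₂(13/24) + (11/24)·log₂(11/24)]
  = 0.4791 + 0.5159
  = 0.9950 bits
I(X;Y) = H(X) + H(Y) - H(X,Y) = 0.9950 + 0.9950 - 0.9950 = 0.9950 bits > 0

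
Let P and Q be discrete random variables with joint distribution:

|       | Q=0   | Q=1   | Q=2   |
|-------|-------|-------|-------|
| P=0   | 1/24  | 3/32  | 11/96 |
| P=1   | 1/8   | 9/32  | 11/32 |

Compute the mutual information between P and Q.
Marginal P(P) (row sums):
  P(P=0) = 1/24 + 3/32 + 11/96 = 1/4
  P(P=1) = 1/8 + 9/32 + 11/32 = 3/4
Marginal P(Q) (column sums):
  P(Q=0) = 1/24 + 1/8 = 1/6
  P(Q=1) = 3/32 + 9/32 = 3/8
  P(Q=2) = 11/96 + 11/32 = 11/24

H(P) = -[(1/4)·log₂(1/4) + (3/4)·log₂(3/4)]
  = 0.5000 + 0.3113
  = 0.8113 bits
H(Q) = -[(1/6)·log₂(1/6) + (3/8)·log₂(3/8) + (11/24)·log₂(11/24)]
  = 0.4308 + 0.5306 + 0.5159
  = 1.4773 bits
H(P,Q) = -[(1/24)·log₂(1/24) + (3/32)·log₂(3/32) + (11/96)·log₂(11/96) + (1/8)·log₂(1/8) + (9/32)·log₂(9/32) + (11/32)·log₂(11/32)]
  = 0.1910 + 0.3202 + 0.3581 + 0.3750 + 0.5147 + 0.5296
  = 2.2886 bits

I(P;Q) = H(P) + H(Q) - H(P,Q)
  = 0.8113 + 1.4773 - 2.2886
  = 0.0000 bits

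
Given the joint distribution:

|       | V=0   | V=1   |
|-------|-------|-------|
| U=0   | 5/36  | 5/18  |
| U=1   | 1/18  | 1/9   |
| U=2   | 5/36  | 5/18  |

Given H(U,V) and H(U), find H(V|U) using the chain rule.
From the chain rule: H(U,V) = H(U) + H(V|U)
Therefore: H(V|U) = H(U,V) - H(U)

H(U,V) = -[(5/36)·log₂(5/36) + (5/18)·log₂(5/18) + (1/18)·log₂(1/18) + (1/9)·log₂(1/9) + (5/36)·log₂(5/36) + (5/18)·log₂(5/18)]
  = 0.3956 + 0.5133 + 0.2317 + 0.3522 + 0.3956 + 0.5133
  = 2.4017 bits
Marginal P(U) (row sums):
  P(U=0) = 5/36 + 5/18 = 5/12
  P(U=1) = 1/18 + 1/9 = 1/6
  P(U=2) = 5/36 + 5/18 = 5/12
H(U) = -[(5/12)·log₂(5/12) + (1/6)·log₂(1/6) + (5/12)·log₂(5/12)]
  = 0.5263 + 0.4308 + 0.5263
  = 1.4834 bits

H(V|U) = 2.4017 - 1.4834 = 0.9183 bits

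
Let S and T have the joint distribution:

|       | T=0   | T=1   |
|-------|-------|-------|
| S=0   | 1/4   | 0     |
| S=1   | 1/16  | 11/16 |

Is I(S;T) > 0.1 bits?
Marginal P(S) (row sums):
  P(S=0) = 1/4 + 0 = 1/4
  P(S=1) = 1/16 + 11/16 = 3/4
Marginal P(T) (column sums):
  P(T=0) = 1/4 + 1/16 = 5/16
  P(T=1) = 0 + 11/16 = 11/16

H(S) = -[(1/4)·log₂(1/4) + (3/4)·log₂(3/4)]
  = 0.5000 + 0.3113
  = 0.8113 bits
H(T) = -[(5/16)·log₂(5/16) + (11/16)·log₂(11/16)]
  = 0.5244 + 0.3716
  = 0.8960 bits
H(S,T) = -[(1/4)·log₂(1/4) + (1/16)·log₂(1/16) + (11/16)·log₂(11/16)]
  = 0.5000 + 0.2500 + 0.3716
  = 1.1216 bits

I(S;T) = H(S) + H(T) - H(S,T)
  = 0.8113 + 0.8960 - 1.1216
  = 0.5857 bits

Yes. I(S;T) = 0.5857 bits, which is > 0.1 bits.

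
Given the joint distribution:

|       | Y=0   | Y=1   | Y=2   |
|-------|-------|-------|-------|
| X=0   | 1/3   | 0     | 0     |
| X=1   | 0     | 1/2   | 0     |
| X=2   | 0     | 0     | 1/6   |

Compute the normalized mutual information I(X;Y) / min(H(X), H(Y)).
Marginal P(X) (row sums):
  P(X=0) = 1/3 + 0 + 0 = 1/3
  P(X=1) = 0 + 1/2 + 0 = 1/2
  P(X=2) = 0 + 0 + 1/6 = 1/6
Marginal P(Y) (column sums):
  P(Y=0) = 1/3 + 0 + 0 = 1/3
  P(Y=1) = 0 + 1/2 + 0 = 1/2
  P(Y=2) = 0 + 0 + 1/6 = 1/6

H(X) = -[(1/3)·log₂(1/3) + (1/2)·log₂(1/2) + (1/6)·log₂(1/6)]
  = 0.5283 + 0.5000 + 0.4308
  = 1.4591 bits
H(Y) = -[(1/3)·log₂(1/3) + (1/2)·log₂(1/2) + (1/6)·log₂(1/6)]
  = 0.5283 + 0.5000 + 0.4308
  = 1.4591 bits
H(X,Y) = -[(1/3)·log₂(1/3) + (1/2)·log₂(1/2) + (1/6)·log₂(1/6)]
  = 0.5283 + 0.5000 + 0.4308
  = 1.4591 bits

I(X;Y) = H(X) + H(Y) - H(X,Y)
  = 1.4591 + 1.4591 - 1.4591
  = 1.4591 bits

min(H(X), H(Y)) = min(1.4591, 1.4591) = 1.4591 bits
Normalized MI = 1.4591 / 1.4591 = 1.0000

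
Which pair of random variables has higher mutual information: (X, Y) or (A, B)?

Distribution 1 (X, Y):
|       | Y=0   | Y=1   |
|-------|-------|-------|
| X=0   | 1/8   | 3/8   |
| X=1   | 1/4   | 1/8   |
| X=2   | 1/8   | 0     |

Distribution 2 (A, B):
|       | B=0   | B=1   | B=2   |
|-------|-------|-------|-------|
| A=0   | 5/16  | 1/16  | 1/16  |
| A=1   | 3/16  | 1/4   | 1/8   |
Distribution 1 (X, Y):
Marginal P(X) (row sums):
  P(X=0) = 1/8 + 3/8 = 1/2
  P(X=1) = 1/4 + 1/8 = 3/8
  P(X=2) = 1/8 + 0 = 1/8
Marginal P(Y) (column sums):
  P(Y=0) = 1/8 + 1/4 + 1/8 = 1/2
  P(Y=1) = 3/8 + 1/8 + 0 = 1/2

H(X) = -[(1/2)·log₂(1/2) + (3/8)·log₂(3/8) + (1/8)·log₂(1/8)]
  = 0.5000 + 0.5306 + 0.3750
  = 1.4056 bits
H(Y) = -[(1/2)·log₂(1/2) + (1/2)·log₂(1/2)]
  = 0.5000 + 0.5000
  = 1.0000 bits
H(X,Y) = -[(1/8)·log₂(1/8) + (3/8)·log₂(3/8) + (1/4)·log₂(1/4) + (1/8)·log₂(1/8) + (1/8)·log₂(1/8)]
  = 0.3750 + 0.5306 + 0.5000 + 0.3750 + 0.3750
  = 2.1556 bits

I(X;Y) = H(X) + H(Y) - H(X,Y)
  = 1.4056 + 1.0000 - 2.1556
  = 0.2500 bits

Distribution 2 (A, B):
Marginal P(A) (row sums):
  P(A=0) = 5/16 + 1/16 + 1/16 = 7/16
  P(A=1) = 3/16 + 1/4 + 1/8 = 9/16
Marginal P(B) (column sums):
  P(B=0) = 5/16 + 3/16 = 1/2
  P(B=1) = 1/16 + 1/4 = 5/16
  P(B=2) = 1/16 + 1/8 = 3/16

H(A) = -[(7/16)·log₂(7/16) + (9/16)·log₂(9/16)]
  = 0.5218 + 0.4669
  = 0.9887 bits
H(B) = -[(1/2)·log₂(1/2) + (5/16)·log₂(5/16) + (3/16)·log₂(3/16)]
  = 0.5000 + 0.5244 + 0.4528
  = 1.4772 bits
H(A,B) = -[(5/16)·log₂(5/16) + (1/16)·log₂(1/16) + (1/16)·log₂(1/16) + (3/16)·log₂(3/16) + (1/4)·log₂(1/4) + (1/8)·log₂(1/8)]
  = 0.5244 + 0.2500 + 0.2500 + 0.4528 + 0.5000 + 0.3750
  = 2.3522 bits

I(A;B) = H(A) + H(B) - H(A,B)
  = 0.9887 + 1.4772 - 2.3522
  = 0.1137 bits

I(X;Y) = 0.2500 bits > I(A;B) = 0.1137 bits, so (X, Y) has the higher mutual information (stronger dependence).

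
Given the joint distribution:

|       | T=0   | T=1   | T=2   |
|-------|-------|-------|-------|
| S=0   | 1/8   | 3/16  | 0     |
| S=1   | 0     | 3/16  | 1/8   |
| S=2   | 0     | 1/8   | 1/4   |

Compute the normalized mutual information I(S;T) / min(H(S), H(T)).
Marginal P(S) (row sums):
  P(S=0) = 1/8 + 3/16 + 0 = 5/16
  P(S=1) = 0 + 3/16 + 1/8 = 5/16
  P(S=2) = 0 + 1/8 + 1/4 = 3/8
Marginal P(T) (column sums):
  P(T=0) = 1/8 + 0 + 0 = 1/8
  P(T=1) = 3/16 + 3/16 + 1/8 = 1/2
  P(T=2) = 0 + 1/8 + 1/4 = 3/8

H(S) = -[(5/16)·log₂(5/16) + (5/16)·log₂(5/16) + (3/8)·log₂(3/8)]
  = 0.5244 + 0.5244 + 0.5306
  = 1.5794 bits
H(T) = -[(1/8)·log₂(1/8) + (1/2)·log₂(1/2) + (3/8)·log₂(3/8)]
  = 0.3750 + 0.5000 + 0.5306
  = 1.4056 bits
H(S,T) = -[(1/8)·log₂(1/8) + (3/16)·log₂(3/16) + (3/16)·log₂(3/16) + (1/8)·log₂(1/8) + (1/8)·log₂(1/8) + (1/4)·log₂(1/4)]
  = 0.3750 + 0.4528 + 0.4528 + 0.3750 + 0.3750 + 0.5000
  = 2.5306 bits

I(S;T) = H(S) + H(T) - H(S,T)
  = 1.5794 + 1.4056 - 2.5306
  = 0.4544 bits

min(H(S), H(T)) = min(1.5794, 1.4056) = 1.4056 bits
Normalized MI = 0.4544 / 1.4056 = 0.3233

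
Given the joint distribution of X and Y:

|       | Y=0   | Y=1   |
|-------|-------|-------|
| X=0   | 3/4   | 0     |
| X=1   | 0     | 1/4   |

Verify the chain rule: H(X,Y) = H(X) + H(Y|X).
Left side:
H(X,Y) = -[(3/4)·log₂(3/4) + (1/4)·log₂(1/4)]
  = 0.3113 + 0.5000
  = 0.8113 bits

Right side:
Marginal P(X) (row sums):
  P(X=0) = 3/4 + 0 = 3/4
  P(X=1) = 0 + 1/4 = 1/4
H(X) = -[(3/4)·log₂(3/4) + (1/4)·log₂(1/4)]
  = 0.3113 + 0.5000
  = 0.8113 bits
H(Y|X) = -Σ P(X,Y)·log₂ P(Y|X), where P(Y|X) = P(X,Y) / P(X)
  (cells with P(X,Y) = 0 contribute 0)
  (X=0,Y=0): P(Y|X) = (3/4)/(3/4) = 1;  -(3/4)·log₂(1) = 0.0000
  (X=1,Y=1): P(Y|X) = (1/4)/(1/4) = 1;  -(1/4)·log₂(1) = 0.0000
H(Y|X) = 0.0000 + 0.0000
  = 0.0000 bits
H(X) + H(Y|X) = 0.8113 + 0.0000 = 0.8113 bits

Both sides equal 0.8113 bits, so the chain rule holds ✓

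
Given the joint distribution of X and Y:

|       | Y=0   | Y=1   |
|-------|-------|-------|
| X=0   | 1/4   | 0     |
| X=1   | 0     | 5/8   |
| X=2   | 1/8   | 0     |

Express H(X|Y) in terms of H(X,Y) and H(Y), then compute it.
H(X|Y) = H(X,Y) - H(Y)

Marginal P(Y) (column sums):
  P(Y=0) = 1/4 + 0 + 1/8 = 3/8
  P(Y=1) = 0 + 5/8 + 0 = 5/8

H(X,Y) = -[(1/4)·log₂(1/4) + (5/8)·log₂(5/8) + (1/8)·log₂(1/8)]
  = 0.5000 + 0.4238 + 0.3750
  = 1.2988 bits
H(Y) = -[(3/8)·log₂(3/8) + (5/8)·log₂(5/8)]
  = 0.5306 + 0.4238
  = 0.9544 bits

H(X|Y) = 1.2988 - 0.9544 = 0.3444 bits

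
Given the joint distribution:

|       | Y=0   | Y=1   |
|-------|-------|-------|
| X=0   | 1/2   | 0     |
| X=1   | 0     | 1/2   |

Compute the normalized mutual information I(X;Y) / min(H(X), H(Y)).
Marginal P(X) (row sums):
  P(X=0) = 1/2 + 0 = 1/2
  P(X=1) = 0 + 1/2 = 1/2
Marginal P(Y) (column sums):
  P(Y=0) = 1/2 + 0 = 1/2
  P(Y=1) = 0 + 1/2 = 1/2

H(X) = -[(1/2)·log₂(1/2) + (1/2)·log₂(1/2)]
  = 0.5000 + 0.5000
  = 1.0000 bits
H(Y) = -[(1/2)·log₂(1/2) + (1/2)·log₂(1/2)]
  = 0.5000 + 0.5000
  = 1.0000 bits
H(X,Y) = -[(1/2)·log₂(1/2) + (1/2)·log₂(1/2)]
  = 0.5000 + 0.5000
  = 1.0000 bits

I(X;Y) = H(X) + H(Y) - H(X,Y)
  = 1.0000 + 1.0000 - 1.0000
  = 1.0000 bits

min(H(X), H(Y)) = min(1.0000, 1.0000) = 1.0000 bits
Normalized MI = 1.0000 / 1.0000 = 1.0000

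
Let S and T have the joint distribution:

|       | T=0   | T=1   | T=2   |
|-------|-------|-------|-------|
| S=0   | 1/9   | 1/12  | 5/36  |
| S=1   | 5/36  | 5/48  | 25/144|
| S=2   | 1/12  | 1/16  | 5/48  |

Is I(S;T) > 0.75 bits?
Marginal P(S) (row sums):
  P(S=0) = 1/9 + 1/12 + 5/36 = 1/3
  P(S=1) = 5/36 + 5/48 + 25/144 = 5/12
  P(S=2) = 1/12 + 1/16 + 5/48 = 1/4
Marginal P(T) (column sums):
  P(T=0) = 1/9 + 5/36 + 1/12 = 1/3
  P(T=1) = 1/12 + 5/48 + 1/16 = 1/4
  P(T=2) = 5/36 + 25/144 + 5/48 = 5/12

H(S) = -[(1/3)·log₂(1/3) + (5/12)·log₂(5/12) + (1/4)·log₂(1/4)]
  = 0.5283 + 0.5263 + 0.5000
  = 1.5546 bits
H(T) = -[(1/3)·log₂(1/3) + (1/4)·log₂(1/4) + (5/12)·log₂(5/12)]
  = 0.5283 + 0.5000 + 0.5263
  = 1.5546 bits
H(S,T) = -[(1/9)·log₂(1/9) + (1/12)·log₂(1/12) + (5/36)·log₂(5/36) + (5/36)·log₂(5/36) + (5/48)·log₂(5/48) + (25/144)·log₂(25/144) + (1/12)·log₂(1/12) + (1/16)·log₂(1/16) + (5/48)·log₂(5/48)]
  = 0.3522 + 0.2987 + 0.3956 + 0.3956 + 0.3399 + 0.4386 + 0.2987 + 0.2500 + 0.3399
  = 3.1092 bits

I(S;T) = H(S) + H(T) - H(S,T)
  = 1.5546 + 1.5546 - 3.1092
  = 0.0000 bits

No. I(S;T) = 0.0000 bits, which is ≤ 0.75 bits.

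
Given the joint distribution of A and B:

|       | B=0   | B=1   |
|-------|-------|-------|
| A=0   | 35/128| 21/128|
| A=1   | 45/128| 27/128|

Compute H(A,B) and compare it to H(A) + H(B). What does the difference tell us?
Marginal P(A) (row sums):
  P(A=0) = 35/128 + 21/128 = 7/16
  P(A=1) = 45/128 + 27/128 = 9/16
Marginal P(B) (column sums):
  P(B=0) = 35/128 + 45/128 = 5/8
  P(B=1) = 21/128 + 27/128 = 3/8

H(A,B) = -[(35/128)·log₂(35/128) + (21/128)·log₂(21/128) + (45/128)·log₂(45/128) + (27/128)·log₂(27/128)]
  = 0.5115 + 0.4278 + 0.5302 + 0.4736
  = 1.9431 bits
H(A) = -[(7/16)·log₂(7/16) + (9/16)·log₂(9/16)]
  = 0.5218 + 0.4669
  = 0.9887 bits
H(B) = -[(5/8)·log₂(5/8) + (3/8)·log₂(3/8)]
  = 0.4238 + 0.5306
  = 0.9544 bits

H(A) + H(B) = 0.9887 + 0.9544 = 1.9431 bits
Difference: H(A) + H(B) - H(A,B) = 1.9431 - 1.9431 = 0.0000 bits = I(A;B)

The difference is the mutual information; it is 0 here, so A and B are independent (the joint entropy equals the sum of the marginal entropies).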